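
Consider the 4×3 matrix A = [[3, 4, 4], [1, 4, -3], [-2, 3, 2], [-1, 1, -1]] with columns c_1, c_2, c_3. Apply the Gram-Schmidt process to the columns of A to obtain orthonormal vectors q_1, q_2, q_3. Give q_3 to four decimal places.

q_3 = (0.4781, -0.7536, 0.4211, -0.1615)

q_1 = c_1/‖c_1‖ = (3, 1, -2, -1)/3.8730 = (0.7746, 0.2582, -0.5164, -0.2582).
r_{12} = q_1·c_2 = 2.3238.
u_2 = c_2 − 2.3238·q_1 = (2.2000, 3.4000, 4.2000, 1.6000).
‖u_2‖ = 6.0498, so q_2 = (0.3636, 0.5620, 0.6942, 0.2645).
r_{13} = q_1·c_3 = 1.5492; r_{23} = q_2·c_3 = 0.8926.
u_3 = c_3 − 1.5492·q_1 − 0.8926·q_2 = (2.4754, -3.9016, 2.1803, -0.8361).
‖u_3‖ = 5.1772, so q_3 = (0.4781, -0.7536, 0.4211, -0.1615).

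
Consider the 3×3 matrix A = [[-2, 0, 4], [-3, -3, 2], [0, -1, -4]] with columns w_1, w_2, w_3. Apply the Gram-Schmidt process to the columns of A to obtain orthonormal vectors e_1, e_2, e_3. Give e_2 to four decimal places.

e_2 = (0.7132, -0.4755, -0.5151)

e_1 = w_1/‖w_1‖ = (-2, -3, 0)/3.6056 = (-0.5547, -0.8321, 0.0000).
r_{12} = e_1·w_2 = 2.4962.
u_2 = w_2 − 2.4962·e_1 = (1.3846, -0.9231, -1.0000).
‖u_2‖ = 1.9415, so e_2 = (0.7132, -0.4755, -0.5151).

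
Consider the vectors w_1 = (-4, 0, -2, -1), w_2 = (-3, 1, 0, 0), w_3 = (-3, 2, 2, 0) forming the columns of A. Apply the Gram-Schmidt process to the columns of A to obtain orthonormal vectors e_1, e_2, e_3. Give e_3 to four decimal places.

w_1 = (-4, 0, -2, -1); ‖w_1‖ = 4.5826, so e_1 = (-0.8729, 0.0000, -0.4364, -0.2182).
e_1·w_2 = (-0.8729)·(-3) + 0.0000·1 + (-0.4364)·0 + (-0.2182)·0 = 2.6186.
u_2 = w_2 − 2.6186·e_1 = (-0.7143, 1.0000, 1.1429, 0.5714).
‖u_2‖ = 1.7728, so e_2 = (-0.4029, 0.5641, 0.6447, 0.3223).
e_1·w_3 = (-0.8729)·(-3) + 0.0000·2 + (-0.4364)·2 + (-0.2182)·0 = 1.7457; e_2·w_3 = (-0.4029)·(-3) + 0.5641·2 + 0.6447·2 + 0.3223·0 = 3.6262.
u_3 = w_3 − 1.7457·e_1 − 3.6262·e_2 = (-0.0152, -0.0455, 0.4242, -0.7879).
‖u_3‖ = 0.8961, so e_3 = (-0.0169, -0.0507, 0.4734, -0.8792).

e_3 = (-0.0169, -0.0507, 0.4734, -0.8792)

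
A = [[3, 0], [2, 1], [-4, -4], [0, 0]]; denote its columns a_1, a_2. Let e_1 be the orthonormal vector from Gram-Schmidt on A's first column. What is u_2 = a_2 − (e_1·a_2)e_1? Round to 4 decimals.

u_2 = (-1.8621, -0.2414, -1.5172, 0.0000)

a_1 = (3, 2, -4, 0); ‖a_1‖ = 5.3852, so e_1 = (0.5571, 0.3714, -0.7428, 0.0000).
e_1·a_2 = 0.5571·0 + 0.3714·1 + (-0.7428)·(-4) + 0.0000·0 = 3.3425.
u_2 = a_2 − 3.3425·e_1 = (-1.8621, -0.2414, -1.5172, 0.0000).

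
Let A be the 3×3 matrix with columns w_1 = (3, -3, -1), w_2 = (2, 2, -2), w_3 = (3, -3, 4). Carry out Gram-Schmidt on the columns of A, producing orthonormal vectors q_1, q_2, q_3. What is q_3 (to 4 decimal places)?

q_3 = (0.5345, 0.2673, 0.8018)

w_1 = (3, -3, -1); ‖w_1‖ = 4.3589, so q_1 = (0.6882, -0.6882, -0.2294).
q_1·w_2 = 0.6882·2 + (-0.6882)·2 + (-0.2294)·(-2) = 0.4588.
u_2 = w_2 − 0.4588·q_1 = (1.6842, 2.3158, -1.8947).
‖u_2‖ = 3.4336, so q_2 = (0.4905, 0.6745, -0.5518).
q_1·w_3 = 0.6882·3 + (-0.6882)·(-3) + (-0.2294)·4 = 3.2118; q_2·w_3 = 0.4905·3 + 0.6745·(-3) + (-0.5518)·4 = -2.7591.
u_3 = w_3 − 3.2118·q_1 + 2.7591·q_2 = (2.1429, 1.0714, 3.2143).
‖u_3‖ = 4.0089, so q_3 = (0.5345, 0.2673, 0.8018).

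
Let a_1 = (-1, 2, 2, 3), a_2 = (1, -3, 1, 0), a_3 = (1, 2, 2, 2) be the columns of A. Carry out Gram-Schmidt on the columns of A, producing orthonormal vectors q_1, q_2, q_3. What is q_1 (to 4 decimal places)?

q_1 = a_1/‖a_1‖ = (-1, 2, 2, 3)/4.2426 = (-0.2357, 0.4714, 0.4714, 0.7071).

q_1 = (-0.2357, 0.4714, 0.4714, 0.7071)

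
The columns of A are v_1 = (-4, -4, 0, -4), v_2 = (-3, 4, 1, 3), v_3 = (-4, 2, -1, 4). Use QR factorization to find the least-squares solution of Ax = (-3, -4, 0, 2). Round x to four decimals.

x = (0.3055, -0.9099, 1.1527)

v_1 = (-4, -4, 0, -4); ‖v_1‖ = 6.9282, so q_1 = (-0.5774, -0.5774, 0.0000, -0.5774).
q_1·v_2 = (-0.5774)·(-3) + (-0.5774)·4 + 0.0000·1 + (-0.5774)·3 = -2.3094.
u_2 = v_2 + 2.3094·q_1 = (-4.3333, 2.6667, 1.0000, 1.6667).
‖u_2‖ = 5.4467, so q_2 = (-0.7956, 0.4896, 0.1836, 0.3060).
q_1·v_3 = (-0.5774)·(-4) + (-0.5774)·2 + 0.0000·(-1) + (-0.5774)·4 = -1.1547; q_2·v_3 = (-0.7956)·(-4) + 0.4896·2 + 0.1836·(-1) + 0.3060·4 = 5.2019.
u_3 = v_3 + 1.1547·q_1 − 5.2019·q_2 = (-0.5281, -1.2135, -1.9551, 1.7416).
‖u_3‖ = 2.9337, so q_3 = (-0.1800, -0.4136, -0.6664, 0.5936).
Qᵀb = (2.8868, 1.0404, 3.3818).
Back-substitute: x_3 = 3.3818/2.9337 = 1.1527.
x_2 = (1.0404 − 5.2019·1.1527)/5.4467 = -0.9099.
x_1 = (2.8868 + 2.3094·(-0.9099) + 1.1547·1.1527)/6.9282 = 0.3055.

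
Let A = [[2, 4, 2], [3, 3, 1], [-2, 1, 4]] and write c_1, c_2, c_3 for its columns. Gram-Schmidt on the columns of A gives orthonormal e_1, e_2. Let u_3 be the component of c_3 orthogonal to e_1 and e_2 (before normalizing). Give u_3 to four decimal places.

c_1 = (2, 3, -2); ‖c_1‖ = 4.1231, so e_1 = (0.4851, 0.7276, -0.4851).
e_1·c_2 = 0.4851·4 + 0.7276·3 + (-0.4851)·1 = 3.6380.
u_2 = c_2 − 3.6380·e_1 = (2.2353, 0.3529, 2.7647).
‖u_2‖ = 3.5728, so e_2 = (0.6256, 0.0988, 0.7738).
e_1·c_3 = 0.4851·2 + 0.7276·1 + (-0.4851)·4 = -0.2425; e_2·c_3 = 0.6256·2 + 0.0988·1 + 0.7738·4 = 4.4454.
u_3 = c_3 + 0.2425·e_1 − 4.4454·e_2 = (-0.6636, 0.7373, 0.4424).

u_3 = (-0.6636, 0.7373, 0.4424)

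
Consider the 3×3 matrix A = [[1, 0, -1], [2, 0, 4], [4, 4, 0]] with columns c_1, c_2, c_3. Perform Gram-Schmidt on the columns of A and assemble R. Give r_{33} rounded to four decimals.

e_1 = c_1/‖c_1‖ = (1, 2, 4)/4.5826 = (0.2182, 0.4364, 0.8729).
r_{12} = e_1·c_2 = 3.4915.
u_2 = c_2 − 3.4915·e_1 = (-0.7619, -1.5238, 0.9524).
‖u_2‖ = 1.9518, so e_2 = (-0.3904, -0.7807, 0.4880).
r_{13} = e_1·c_3 = 1.5275; r_{23} = e_2·c_3 = -2.7325.
u_3 = c_3 − 1.5275·e_1 + 2.7325·e_2 = (-2.4000, 1.2000, 0.0000).
r_{33} = ‖u_3‖ = 2.6833.

r_{33} = 2.6833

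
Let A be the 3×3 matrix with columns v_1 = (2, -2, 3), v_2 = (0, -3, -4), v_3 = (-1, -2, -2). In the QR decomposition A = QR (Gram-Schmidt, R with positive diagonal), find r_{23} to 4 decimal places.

r_{23} = 2.6316

v_1 = (2, -2, 3); ‖v_1‖ = 4.1231, so q_1 = (0.4851, -0.4851, 0.7276).
q_1·v_2 = 0.4851·0 + (-0.4851)·(-3) + 0.7276·(-4) = -1.4552.
u_2 = v_2 + 1.4552·q_1 = (0.7059, -3.7059, -2.9412).
‖u_2‖ = 4.7836, so q_2 = (0.1476, -0.7747, -0.6149).
r_{23} = q_2·v_3 = 2.6316.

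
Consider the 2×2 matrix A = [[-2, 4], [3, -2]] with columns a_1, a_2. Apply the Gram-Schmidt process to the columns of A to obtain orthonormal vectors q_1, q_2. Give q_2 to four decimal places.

q_1 = a_1/‖a_1‖ = (-2, 3)/3.6056 = (-0.5547, 0.8321).
r_{12} = q_1·a_2 = -3.8829.
u_2 = a_2 + 3.8829·q_1 = (1.8462, 1.2308).
‖u_2‖ = 2.2188, so q_2 = (0.8321, 0.5547).

q_2 = (0.8321, 0.5547)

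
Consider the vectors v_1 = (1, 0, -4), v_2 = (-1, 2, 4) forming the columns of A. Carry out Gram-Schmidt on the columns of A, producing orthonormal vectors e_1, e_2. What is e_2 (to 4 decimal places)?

e_2 = (0.0000, 1.0000, 0.0000)

v_1 = (1, 0, -4); ‖v_1‖ = 4.1231, so e_1 = (0.2425, 0.0000, -0.9701).
e_1·v_2 = 0.2425·(-1) + 0.0000·2 + (-0.9701)·4 = -4.1231.
u_2 = v_2 + 4.1231·e_1 = (0.0000, 2.0000, 0.0000).
‖u_2‖ = 2.0000, so e_2 = (0.0000, 1.0000, 0.0000).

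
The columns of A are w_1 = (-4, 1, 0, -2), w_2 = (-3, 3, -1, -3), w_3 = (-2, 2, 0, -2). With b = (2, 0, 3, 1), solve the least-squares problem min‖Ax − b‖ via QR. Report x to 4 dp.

x = (-0.6429, -3.0000, 4.7500)

q_1 = w_1/‖w_1‖ = (-4, 1, 0, -2)/4.5826 = (-0.8729, 0.2182, 0.0000, -0.4364).
r_{12} = q_1·w_2 = 4.5826.
u_2 = w_2 − 4.5826·q_1 = (1.0000, 2.0000, -1.0000, -1.0000).
‖u_2‖ = 2.6458, so q_2 = (0.3780, 0.7559, -0.3780, -0.3780).
r_{13} = q_1·w_3 = 3.0551; r_{23} = q_2·w_3 = 1.5119.
u_3 = w_3 − 3.0551·q_1 − 1.5119·q_2 = (0.0952, 0.1905, 0.5714, -0.0952).
‖u_3‖ = 0.6172, so q_3 = (0.1543, 0.3086, 0.9258, -0.1543).
Qᵀb = (-2.1822, -0.7559, 2.9318).
Back-substitute: x_3 = 2.9318/0.6172 = 4.7500.
x_2 = (-0.7559 − 1.5119·4.7500)/2.6458 = -3.0000.
x_1 = (-2.1822 − 4.5826·(-3.0000) − 3.0551·4.7500)/4.5826 = -0.6429.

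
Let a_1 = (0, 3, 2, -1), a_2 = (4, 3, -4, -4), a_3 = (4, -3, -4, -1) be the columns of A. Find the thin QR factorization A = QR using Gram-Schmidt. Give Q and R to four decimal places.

q_1 = a_1/‖a_1‖ = (0, 3, 2, -1)/3.7417 = (0.0000, 0.8018, 0.5345, -0.2673).
r_{12} = q_1·a_2 = 1.3363.
u_2 = a_2 − 1.3363·q_1 = (4.0000, 1.9286, -4.7143, -3.6429).
‖u_2‖ = 7.4306, so q_2 = (0.5383, 0.2595, -0.6344, -0.4902).
r_{13} = q_1·a_3 = -4.2762; r_{23} = q_2·a_3 = 4.4026.
u_3 = a_3 + 4.2762·q_1 − 4.4026·q_2 = (1.6300, -0.7141, 1.0789, 0.0155).
‖u_3‖ = 2.0811, so q_3 = (0.7832, -0.3431, 0.5184, 0.0075).

Q = [[0.0000, 0.5383, 0.7832], [0.8018, 0.2595, -0.3431], [0.5345, -0.6344, 0.5184], [-0.2673, -0.4902, 0.0075]], R = [[3.7417, 1.3363, -4.2762], [0.0000, 7.4306, 4.4026], [0.0000, 0.0000, 2.0811]]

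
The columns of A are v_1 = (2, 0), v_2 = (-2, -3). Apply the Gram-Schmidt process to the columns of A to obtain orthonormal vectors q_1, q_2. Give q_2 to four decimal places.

v_1 = (2, 0); ‖v_1‖ = 2.0000, so q_1 = (1.0000, 0.0000).
q_1·v_2 = 1.0000·(-2) + 0.0000·(-3) = -2.0000.
u_2 = v_2 + 2.0000·q_1 = (0.0000, -3.0000).
‖u_2‖ = 3.0000, so q_2 = (0.0000, -1.0000).

q_2 = (0.0000, -1.0000)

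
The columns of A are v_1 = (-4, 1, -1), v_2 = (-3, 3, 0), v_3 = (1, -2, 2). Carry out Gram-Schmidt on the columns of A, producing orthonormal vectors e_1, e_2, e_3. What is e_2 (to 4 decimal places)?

e_2 = (0.1421, 0.9239, 0.3553)

e_1 = v_1/‖v_1‖ = (-4, 1, -1)/4.2426 = (-0.9428, 0.2357, -0.2357).
r_{12} = e_1·v_2 = 3.5355.
u_2 = v_2 − 3.5355·e_1 = (0.3333, 2.1667, 0.8333).
‖u_2‖ = 2.3452, so e_2 = (0.1421, 0.9239, 0.3553).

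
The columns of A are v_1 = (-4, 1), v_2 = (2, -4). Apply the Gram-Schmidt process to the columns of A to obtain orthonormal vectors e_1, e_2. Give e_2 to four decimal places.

v_1 = (-4, 1); ‖v_1‖ = 4.1231, so e_1 = (-0.9701, 0.2425).
e_1·v_2 = (-0.9701)·2 + 0.2425·(-4) = -2.9104.
u_2 = v_2 + 2.9104·e_1 = (-0.8235, -3.2941).
‖u_2‖ = 3.3955, so e_2 = (-0.2425, -0.9701).

e_2 = (-0.2425, -0.9701)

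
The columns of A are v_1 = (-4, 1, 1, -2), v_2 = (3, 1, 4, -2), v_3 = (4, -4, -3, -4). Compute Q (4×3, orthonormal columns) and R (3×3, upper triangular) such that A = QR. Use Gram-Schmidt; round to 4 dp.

v_1 = (-4, 1, 1, -2); ‖v_1‖ = 4.6904, so q_1 = (-0.8528, 0.2132, 0.2132, -0.4264).
q_1·v_2 = (-0.8528)·3 + 0.2132·1 + 0.2132·4 + (-0.4264)·(-2) = -0.6396.
u_2 = v_2 + 0.6396·q_1 = (2.4545, 1.1364, 4.1364, -2.2727).
‖u_2‖ = 5.4398, so q_2 = (0.4512, 0.2089, 0.7604, -0.4178).
q_1·v_3 = (-0.8528)·4 + 0.2132·(-4) + 0.2132·(-3) + (-0.4264)·(-4) = -3.1980; q_2·v_3 = 0.4512·4 + 0.2089·(-4) + 0.7604·(-3) + (-0.4178)·(-4) = 0.3593.
u_3 = v_3 + 3.1980·q_1 − 0.3593·q_2 = (1.1106, -3.3932, -2.5914, -5.2135).
‖u_3‖ = 6.8296, so q_3 = (0.1626, -0.4968, -0.3794, -0.7634).

Q = [[-0.8528, 0.4512, 0.1626], [0.2132, 0.2089, -0.4968], [0.2132, 0.7604, -0.3794], [-0.4264, -0.4178, -0.7634]], R = [[4.6904, -0.6396, -3.1980], [0.0000, 5.4398, 0.3593], [0.0000, 0.0000, 6.8296]]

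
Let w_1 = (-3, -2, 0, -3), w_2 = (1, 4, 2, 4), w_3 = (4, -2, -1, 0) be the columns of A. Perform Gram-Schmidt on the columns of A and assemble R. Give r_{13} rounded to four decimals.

e_1 = w_1/‖w_1‖ = (-3, -2, 0, -3)/4.6904 = (-0.6396, -0.4264, 0.0000, -0.6396).
r_{13} = e_1·w_3 = -1.7056.

r_{13} = -1.7056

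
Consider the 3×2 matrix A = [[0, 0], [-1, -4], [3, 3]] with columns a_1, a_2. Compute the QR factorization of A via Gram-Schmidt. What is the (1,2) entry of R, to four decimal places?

r_{12} = 4.1110

q_1 = a_1/‖a_1‖ = (0, -1, 3)/3.1623 = (0.0000, -0.3162, 0.9487).
r_{12} = q_1·a_2 = 4.1110.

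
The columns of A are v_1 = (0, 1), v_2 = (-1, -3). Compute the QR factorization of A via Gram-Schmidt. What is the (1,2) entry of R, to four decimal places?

v_1 = (0, 1); ‖v_1‖ = 1.0000, so e_1 = (0.0000, 1.0000).
r_{12} = e_1·v_2 = -3.0000.

r_{12} = -3.0000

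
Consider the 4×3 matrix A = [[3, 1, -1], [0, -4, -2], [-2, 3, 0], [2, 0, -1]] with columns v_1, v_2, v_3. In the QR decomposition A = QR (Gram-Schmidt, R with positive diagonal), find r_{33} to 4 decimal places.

v_1 = (3, 0, -2, 2); ‖v_1‖ = 4.1231, so e_1 = (0.7276, 0.0000, -0.4851, 0.4851).
e_1·v_2 = 0.7276·1 + 0.0000·(-4) + (-0.4851)·3 + 0.4851·0 = -0.7276.
u_2 = v_2 + 0.7276·e_1 = (1.5294, -4.0000, 2.6471, 0.3529).
‖u_2‖ = 5.0468, so e_2 = (0.3030, -0.7926, 0.5245, 0.0699).
e_1·v_3 = 0.7276·(-1) + 0.0000·(-2) + (-0.4851)·0 + 0.4851·(-1) = -1.2127; e_2·v_3 = 0.3030·(-1) + (-0.7926)·(-2) + 0.5245·0 + 0.0699·(-1) = 1.2122.
u_3 = v_3 + 1.2127·e_1 − 1.2122·e_2 = (-0.4850, -1.0393, -1.2240, -0.4965).
r_{33} = ‖u_3‖ = 1.7493.

r_{33} = 1.7493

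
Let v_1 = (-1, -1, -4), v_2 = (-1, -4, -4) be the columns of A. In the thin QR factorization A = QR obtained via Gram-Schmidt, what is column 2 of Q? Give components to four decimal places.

v_1 = (-1, -1, -4); ‖v_1‖ = 4.2426, so e_1 = (-0.2357, -0.2357, -0.9428).
e_1·v_2 = (-0.2357)·(-1) + (-0.2357)·(-4) + (-0.9428)·(-4) = 4.9497.
u_2 = v_2 − 4.9497·e_1 = (0.1667, -2.8333, 0.6667).
‖u_2‖ = 2.9155, so e_2 = (0.0572, -0.9718, 0.2287).

e_2 = (0.0572, -0.9718, 0.2287)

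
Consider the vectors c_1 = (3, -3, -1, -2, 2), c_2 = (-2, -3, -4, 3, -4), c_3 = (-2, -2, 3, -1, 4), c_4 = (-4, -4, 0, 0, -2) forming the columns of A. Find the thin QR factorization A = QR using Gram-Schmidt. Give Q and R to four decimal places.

c_1 = (3, -3, -1, -2, 2); ‖c_1‖ = 5.1962, so e_1 = (0.5774, -0.5774, -0.1925, -0.3849, 0.3849).
e_1·c_2 = 0.5774·(-2) + (-0.5774)·(-3) + (-0.1925)·(-4) + (-0.3849)·3 + 0.3849·(-4) = -1.3472.
u_2 = c_2 + 1.3472·e_1 = (-1.2222, -3.7778, -4.2593, 2.4815, -3.4815).
‖u_2‖ = 7.2239, so e_2 = (-0.1692, -0.5230, -0.5896, 0.3435, -0.4819).
e_1·c_3 = 0.5774·(-2) + (-0.5774)·(-2) + (-0.1925)·3 + (-0.3849)·(-1) + 0.3849·4 = 1.3472; e_2·c_3 = (-0.1692)·(-2) + (-0.5230)·(-2) + (-0.5896)·3 + 0.3435·(-1) + (-0.4819)·4 = -2.6558.
u_3 = c_3 − 1.3472·e_1 + 2.6558·e_2 = (-3.2271, -2.6111, 1.6934, 0.4308, 2.2016).
‖u_3‖ = 5.0132, so e_3 = (-0.6437, -0.5208, 0.3378, 0.0859, 0.4392).
e_1·c_4 = 0.5774·(-4) + (-0.5774)·(-4) + (-0.1925)·0 + (-0.3849)·0 + 0.3849·(-2) = -0.7698; e_2·c_4 = (-0.1692)·(-4) + (-0.5230)·(-4) + (-0.5896)·0 + 0.3435·0 + (-0.4819)·(-2) = 3.7325; e_3·c_4 = (-0.6437)·(-4) + (-0.5208)·(-4) + 0.3378·0 + 0.0859·0 + 0.4392·(-2) = 3.7800.
u_4 = c_4 + 0.7698·e_1 − 3.7325·e_2 − 3.7800·e_3 = (-0.4908, -0.5238, 0.7757, -1.9033, -1.5649).
‖u_4‖ = 2.6811, so e_4 = (-0.1831, -0.1954, 0.2893, -0.7099, -0.5837).

Q = [[0.5774, -0.1692, -0.6437, -0.1831], [-0.5774, -0.5230, -0.5208, -0.1954], [-0.1925, -0.5896, 0.3378, 0.2893], [-0.3849, 0.3435, 0.0859, -0.7099], [0.3849, -0.4819, 0.4392, -0.5837]], R = [[5.1962, -1.3472, 1.3472, -0.7698], [0.0000, 7.2239, -2.6558, 3.7325], [0.0000, 0.0000, 5.0132, 3.7800], [0.0000, 0.0000, 0.0000, 2.6811]]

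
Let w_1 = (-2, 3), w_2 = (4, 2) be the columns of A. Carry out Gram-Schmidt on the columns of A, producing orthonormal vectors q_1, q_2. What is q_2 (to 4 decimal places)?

w_1 = (-2, 3); ‖w_1‖ = 3.6056, so q_1 = (-0.5547, 0.8321).
q_1·w_2 = (-0.5547)·4 + 0.8321·2 = -0.5547.
u_2 = w_2 + 0.5547·q_1 = (3.6923, 2.4615).
‖u_2‖ = 4.4376, so q_2 = (0.8321, 0.5547).

q_2 = (0.8321, 0.5547)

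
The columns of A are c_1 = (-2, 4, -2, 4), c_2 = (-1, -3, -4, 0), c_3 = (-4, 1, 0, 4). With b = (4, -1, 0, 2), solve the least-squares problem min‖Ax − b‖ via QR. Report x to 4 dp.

c_1 = (-2, 4, -2, 4); ‖c_1‖ = 6.3246, so q_1 = (-0.3162, 0.6325, -0.3162, 0.6325).
q_1·c_2 = (-0.3162)·(-1) + 0.6325·(-3) + (-0.3162)·(-4) + 0.6325·0 = -0.3162.
u_2 = c_2 + 0.3162·q_1 = (-1.1000, -2.8000, -4.1000, 0.2000).
‖u_2‖ = 5.0892, so q_2 = (-0.2161, -0.5502, -0.8056, 0.0393).
q_1·c_3 = (-0.3162)·(-4) + 0.6325·1 + (-0.3162)·0 + 0.6325·4 = 4.4272; q_2·c_3 = (-0.2161)·(-4) + (-0.5502)·1 + (-0.8056)·0 + 0.0393·4 = 0.4716.
u_3 = c_3 − 4.4272·q_1 − 0.4716·q_2 = (-2.4981, -1.5405, 1.7799, 1.1815).
‖u_3‖ = 3.6301, so q_3 = (-0.6882, -0.4244, 0.4903, 0.3255).
Qᵀb = (-0.6325, -0.2358, -1.6773).
Back-substitute: x_3 = -1.6773/3.6301 = -0.4621.
x_2 = (-0.2358 − 0.4716·(-0.4621))/5.0892 = -0.0035.
x_1 = (-0.6325 + 0.3162·(-0.0035) − 4.4272·(-0.4621))/6.3246 = 0.2233.

x = (0.2233, -0.0035, -0.4621)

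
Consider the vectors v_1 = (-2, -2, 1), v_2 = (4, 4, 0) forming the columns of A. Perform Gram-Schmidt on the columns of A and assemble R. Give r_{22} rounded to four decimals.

v_1 = (-2, -2, 1); ‖v_1‖ = 3.0000, so q_1 = (-0.6667, -0.6667, 0.3333).
q_1·v_2 = (-0.6667)·4 + (-0.6667)·4 + 0.3333·0 = -5.3333.
u_2 = v_2 + 5.3333·q_1 = (0.4444, 0.4444, 1.7778).
r_{22} = ‖u_2‖ = 1.8856.

r_{22} = 1.8856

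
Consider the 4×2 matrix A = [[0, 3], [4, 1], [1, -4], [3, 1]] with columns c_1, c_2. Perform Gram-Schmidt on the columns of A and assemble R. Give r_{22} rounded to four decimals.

r_{22} = 5.1627

c_1 = (0, 4, 1, 3); ‖c_1‖ = 5.0990, so e_1 = (0.0000, 0.7845, 0.1961, 0.5883).
e_1·c_2 = 0.0000·3 + 0.7845·1 + 0.1961·(-4) + 0.5883·1 = 0.5883.
u_2 = c_2 − 0.5883·e_1 = (3.0000, 0.5385, -4.1154, 0.6538).
r_{22} = ‖u_2‖ = 5.1627.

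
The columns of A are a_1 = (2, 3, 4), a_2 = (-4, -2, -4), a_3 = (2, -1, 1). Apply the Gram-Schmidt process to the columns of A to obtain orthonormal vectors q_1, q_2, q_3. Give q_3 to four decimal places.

a_1 = (2, 3, 4); ‖a_1‖ = 5.3852, so q_1 = (0.3714, 0.5571, 0.7428).
q_1·a_2 = 0.3714·(-4) + 0.5571·(-2) + 0.7428·(-4) = -5.5709.
u_2 = a_2 + 5.5709·q_1 = (-1.9310, 1.1034, 0.1379).
‖u_2‖ = 2.2283, so q_2 = (-0.8666, 0.4952, 0.0619).
q_1·a_3 = 0.3714·2 + 0.5571·(-1) + 0.7428·1 = 0.9285; q_2·a_3 = (-0.8666)·2 + 0.4952·(-1) + 0.0619·1 = -2.1664.
u_3 = a_3 − 0.9285·q_1 + 2.1664·q_2 = (-0.2222, -0.4444, 0.4444).
‖u_3‖ = 0.6667, so q_3 = (-0.3333, -0.6667, 0.6667).

q_3 = (-0.3333, -0.6667, 0.6667)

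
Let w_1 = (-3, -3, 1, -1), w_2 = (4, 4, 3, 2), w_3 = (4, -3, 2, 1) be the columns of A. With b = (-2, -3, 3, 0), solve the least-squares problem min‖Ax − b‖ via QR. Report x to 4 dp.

x = (1.4258, 0.4441, 0.1508)

e_1 = w_1/‖w_1‖ = (-3, -3, 1, -1)/4.4721 = (-0.6708, -0.6708, 0.2236, -0.2236).
r_{12} = e_1·w_2 = -5.1430.
u_2 = w_2 + 5.1430·e_1 = (0.5500, 0.5500, 4.1500, 0.8500).
‖u_2‖ = 4.3070, so e_2 = (0.1277, 0.1277, 0.9636, 0.1974).
r_{13} = e_1·w_3 = -0.4472; r_{23} = e_2·w_3 = 2.2522.
u_3 = w_3 + 0.4472·e_1 − 2.2522·e_2 = (3.4124, -3.5876, -0.0701, 0.4555).
‖u_3‖ = 4.9727, so e_3 = (0.6862, -0.7215, -0.0141, 0.0916).
Qᵀb = (4.0249, 2.2522, 0.7496).
Back-substitute: x_3 = 0.7496/4.9727 = 0.1508.
x_2 = (2.2522 − 2.2522·0.1508)/4.3070 = 0.4441.
x_1 = (4.0249 + 5.1430·0.4441 + 0.4472·0.1508)/4.4721 = 1.4258.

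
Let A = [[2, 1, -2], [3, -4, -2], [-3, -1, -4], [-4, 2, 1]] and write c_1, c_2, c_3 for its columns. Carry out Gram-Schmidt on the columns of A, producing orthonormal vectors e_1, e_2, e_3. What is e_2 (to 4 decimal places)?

e_2 = (0.4463, -0.7022, -0.5447, 0.1050)

e_1 = c_1/‖c_1‖ = (2, 3, -3, -4)/6.1644 = (0.3244, 0.4867, -0.4867, -0.6489).
r_{12} = e_1·c_2 = -2.4333.
u_2 = c_2 + 2.4333·e_1 = (1.7895, -2.8158, -2.1842, 0.4211).
‖u_2‖ = 4.0099, so e_2 = (0.4463, -0.7022, -0.5447, 0.1050).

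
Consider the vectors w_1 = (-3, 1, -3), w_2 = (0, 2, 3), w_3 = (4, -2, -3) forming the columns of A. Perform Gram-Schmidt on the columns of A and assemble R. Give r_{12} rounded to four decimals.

r_{12} = -1.6059

w_1 = (-3, 1, -3); ‖w_1‖ = 4.3589, so e_1 = (-0.6882, 0.2294, -0.6882).
r_{12} = e_1·w_2 = -1.6059.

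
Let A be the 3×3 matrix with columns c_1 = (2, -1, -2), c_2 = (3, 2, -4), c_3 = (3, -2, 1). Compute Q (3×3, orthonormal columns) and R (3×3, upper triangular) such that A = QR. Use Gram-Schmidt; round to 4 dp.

Q = [[0.6667, 0.0925, 0.7396], [-0.3333, 0.9245, 0.1849], [-0.6667, -0.3698, 0.6472]], R = [[3.0000, 4.0000, 2.0000], [0.0000, 3.6056, -1.9415], [0.0000, 0.0000, 2.4962]]

e_1 = c_1/‖c_1‖ = (2, -1, -2)/3.0000 = (0.6667, -0.3333, -0.6667).
r_{12} = e_1·c_2 = 4.0000.
u_2 = c_2 − 4.0000·e_1 = (0.3333, 3.3333, -1.3333).
‖u_2‖ = 3.6056, so e_2 = (0.0925, 0.9245, -0.3698).
r_{13} = e_1·c_3 = 2.0000; r_{23} = e_2·c_3 = -1.9415.
u_3 = c_3 − 2.0000·e_1 + 1.9415·e_2 = (1.8462, 0.4615, 1.6154).
‖u_3‖ = 2.4962, so e_3 = (0.7396, 0.1849, 0.6472).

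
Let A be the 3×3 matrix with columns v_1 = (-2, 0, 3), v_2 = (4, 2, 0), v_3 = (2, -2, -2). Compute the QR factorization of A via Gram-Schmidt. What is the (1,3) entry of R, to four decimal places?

v_1 = (-2, 0, 3); ‖v_1‖ = 3.6056, so q_1 = (-0.5547, 0.0000, 0.8321).
r_{13} = q_1·v_3 = -2.7735.

r_{13} = -2.7735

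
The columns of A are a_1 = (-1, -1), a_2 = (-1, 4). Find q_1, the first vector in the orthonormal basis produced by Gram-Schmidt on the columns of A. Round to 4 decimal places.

q_1 = (-0.7071, -0.7071)

a_1 = (-1, -1); ‖a_1‖ = 1.4142, so q_1 = (-0.7071, -0.7071).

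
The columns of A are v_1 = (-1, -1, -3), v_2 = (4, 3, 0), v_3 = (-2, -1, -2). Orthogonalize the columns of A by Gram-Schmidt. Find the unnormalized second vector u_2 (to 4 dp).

u_2 = (3.3636, 2.3636, -1.9091)

e_1 = v_1/‖v_1‖ = (-1, -1, -3)/3.3166 = (-0.3015, -0.3015, -0.9045).
r_{12} = e_1·v_2 = -2.1106.
u_2 = v_2 + 2.1106·e_1 = (3.3636, 2.3636, -1.9091).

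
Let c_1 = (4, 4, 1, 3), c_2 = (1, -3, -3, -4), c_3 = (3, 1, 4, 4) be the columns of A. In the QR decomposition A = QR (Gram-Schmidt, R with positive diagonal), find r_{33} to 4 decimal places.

r_{33} = 3.5666

c_1 = (4, 4, 1, 3); ‖c_1‖ = 6.4807, so q_1 = (0.6172, 0.6172, 0.1543, 0.4629).
q_1·c_2 = 0.6172·1 + 0.6172·(-3) + 0.1543·(-3) + 0.4629·(-4) = -3.5490.
u_2 = c_2 + 3.5490·q_1 = (3.1905, -0.8095, -2.4524, -2.3571).
‖u_2‖ = 4.7334, so q_2 = (0.6740, -0.1710, -0.5181, -0.4980).
q_1·c_3 = 0.6172·3 + 0.6172·1 + 0.1543·4 + 0.4629·4 = 4.9377; q_2·c_3 = 0.6740·3 + (-0.1710)·1 + (-0.5181)·4 + (-0.4980)·4 = -2.2133.
u_3 = c_3 − 4.9377·q_1 + 2.2133·q_2 = (1.4442, -2.4261, 2.0914, 0.6121).
r_{33} = ‖u_3‖ = 3.5666.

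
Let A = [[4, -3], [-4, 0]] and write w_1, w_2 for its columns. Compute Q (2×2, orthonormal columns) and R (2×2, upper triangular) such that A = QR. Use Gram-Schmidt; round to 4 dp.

w_1 = (4, -4); ‖w_1‖ = 5.6569, so q_1 = (0.7071, -0.7071).
q_1·w_2 = 0.7071·(-3) + (-0.7071)·0 = -2.1213.
u_2 = w_2 + 2.1213·q_1 = (-1.5000, -1.5000).
‖u_2‖ = 2.1213, so q_2 = (-0.7071, -0.7071).

Q = [[0.7071, -0.7071], [-0.7071, -0.7071]], R = [[5.6569, -2.1213], [0.0000, 2.1213]]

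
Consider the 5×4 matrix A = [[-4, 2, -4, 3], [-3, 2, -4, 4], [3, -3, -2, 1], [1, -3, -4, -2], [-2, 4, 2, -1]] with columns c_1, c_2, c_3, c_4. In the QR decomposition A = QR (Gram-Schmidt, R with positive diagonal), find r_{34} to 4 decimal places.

r_{34} = -2.0806

q_1 = c_1/‖c_1‖ = (-4, -3, 3, 1, -2)/6.2450 = (-0.6405, -0.4804, 0.4804, 0.1601, -0.3203).
r_{12} = q_1·c_2 = -5.4444.
u_2 = c_2 + 5.4444·q_1 = (-1.4872, -0.6154, -0.3846, -2.1282, 2.2564).
‖u_2‖ = 3.5155, so q_2 = (-0.4230, -0.1750, -0.1094, -0.6054, 0.6418).
r_{13} = q_1·c_3 = 2.2418; r_{23} = q_2·c_3 = 6.3163.
u_3 = c_3 − 2.2418·q_1 − 6.3163·q_2 = (0.1079, -1.8174, -2.3859, -0.5353, -1.3361).
‖u_3‖ = 3.3285, so q_3 = (0.0324, -0.5460, -0.7168, -0.1608, -0.4014).
r_{34} = q_3·c_4 = -2.0806.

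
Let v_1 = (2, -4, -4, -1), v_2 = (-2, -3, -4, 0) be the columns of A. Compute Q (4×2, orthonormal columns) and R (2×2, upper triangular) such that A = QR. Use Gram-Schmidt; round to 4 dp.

Q = [[0.3288, -0.8997], [-0.6576, -0.1106], [-0.6576, -0.3835], [-0.1644, 0.1770]], R = [[6.0828, 3.9456], [0.0000, 3.6650]]

v_1 = (2, -4, -4, -1); ‖v_1‖ = 6.0828, so q_1 = (0.3288, -0.6576, -0.6576, -0.1644).
q_1·v_2 = 0.3288·(-2) + (-0.6576)·(-3) + (-0.6576)·(-4) + (-0.1644)·0 = 3.9456.
u_2 = v_2 − 3.9456·q_1 = (-3.2973, -0.4054, -1.4054, 0.6486).
‖u_2‖ = 3.6650, so q_2 = (-0.8997, -0.1106, -0.3835, 0.1770).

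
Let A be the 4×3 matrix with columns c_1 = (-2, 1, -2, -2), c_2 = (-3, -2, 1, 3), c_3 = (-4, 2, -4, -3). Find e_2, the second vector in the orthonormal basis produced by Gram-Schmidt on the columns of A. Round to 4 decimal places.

e_2 = (-0.7749, -0.3627, 0.0824, 0.5111)

c_1 = (-2, 1, -2, -2); ‖c_1‖ = 3.6056, so e_1 = (-0.5547, 0.2774, -0.5547, -0.5547).
e_1·c_2 = (-0.5547)·(-3) + 0.2774·(-2) + (-0.5547)·1 + (-0.5547)·3 = -1.1094.
u_2 = c_2 + 1.1094·e_1 = (-3.6154, -1.6923, 0.3846, 2.3846).
‖u_2‖ = 4.6658, so e_2 = (-0.7749, -0.3627, 0.0824, 0.5111).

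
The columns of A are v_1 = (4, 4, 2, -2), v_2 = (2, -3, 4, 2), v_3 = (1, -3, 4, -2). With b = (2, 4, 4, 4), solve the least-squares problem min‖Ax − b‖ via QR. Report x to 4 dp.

x = (0.7146, 1.2836, -1.1460)

v_1 = (4, 4, 2, -2); ‖v_1‖ = 6.3246, so e_1 = (0.6325, 0.6325, 0.3162, -0.3162).
e_1·v_2 = 0.6325·2 + 0.6325·(-3) + 0.3162·4 + (-0.3162)·2 = 0.0000.
u_2 = v_2 + 0.0000·e_1 = (2.0000, -3.0000, 4.0000, 2.0000).
‖u_2‖ = 5.7446, so e_2 = (0.3482, -0.5222, 0.6963, 0.3482).
e_1·v_3 = 0.6325·1 + 0.6325·(-3) + 0.3162·4 + (-0.3162)·(-2) = 0.6325; e_2·v_3 = 0.3482·1 + (-0.5222)·(-3) + 0.6963·4 + 0.3482·(-2) = 4.0038.
u_3 = v_3 − 0.6325·e_1 − 4.0038·e_2 = (-0.7939, -1.3091, 1.0121, -3.1939).
‖u_3‖ = 3.6837, so e_3 = (-0.2155, -0.3554, 0.2748, -0.8670).
Qᵀb = (3.7947, 2.7852, -4.2217).
Back-substitute: x_3 = -4.2217/3.6837 = -1.1460.
x_2 = (2.7852 − 4.0038·(-1.1460))/5.7446 = 1.2836.
x_1 = (3.7947 + 0.0000·1.2836 − 0.6325·(-1.1460))/6.3246 = 0.7146.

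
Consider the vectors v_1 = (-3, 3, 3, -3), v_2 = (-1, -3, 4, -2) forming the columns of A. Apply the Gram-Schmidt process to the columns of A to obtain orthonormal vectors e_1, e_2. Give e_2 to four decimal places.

e_2 = (0.0000, -0.7845, 0.5883, -0.1961)

e_1 = v_1/‖v_1‖ = (-3, 3, 3, -3)/6.0000 = (-0.5000, 0.5000, 0.5000, -0.5000).
r_{12} = e_1·v_2 = 2.0000.
u_2 = v_2 − 2.0000·e_1 = (0.0000, -4.0000, 3.0000, -1.0000).
‖u_2‖ = 5.0990, so e_2 = (0.0000, -0.7845, 0.5883, -0.1961).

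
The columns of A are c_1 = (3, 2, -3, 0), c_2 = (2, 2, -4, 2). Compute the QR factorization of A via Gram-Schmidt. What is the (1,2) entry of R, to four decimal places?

q_1 = c_1/‖c_1‖ = (3, 2, -3, 0)/4.6904 = (0.6396, 0.4264, -0.6396, 0.0000).
r_{12} = q_1·c_2 = 4.6904.

r_{12} = 4.6904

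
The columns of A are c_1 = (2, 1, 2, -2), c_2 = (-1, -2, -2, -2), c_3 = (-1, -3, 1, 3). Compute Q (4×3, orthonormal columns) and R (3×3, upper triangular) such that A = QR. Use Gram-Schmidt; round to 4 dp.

c_1 = (2, 1, 2, -2); ‖c_1‖ = 3.6056, so q_1 = (0.5547, 0.2774, 0.5547, -0.5547).
q_1·c_2 = 0.5547·(-1) + 0.2774·(-2) + 0.5547·(-2) + (-0.5547)·(-2) = -1.1094.
u_2 = c_2 + 1.1094·q_1 = (-0.3846, -1.6923, -1.3846, -2.6154).
‖u_2‖ = 3.4306, so q_2 = (-0.1121, -0.4933, -0.4036, -0.7624).
q_1·c_3 = 0.5547·(-1) + 0.2774·(-3) + 0.5547·1 + (-0.5547)·3 = -2.4962; q_2·c_3 = (-0.1121)·(-1) + (-0.4933)·(-3) + (-0.4036)·1 + (-0.7624)·3 = -1.0987.
u_3 = c_3 + 2.4962·q_1 + 1.0987·q_2 = (0.2614, -2.8497, 1.9412, 0.7778).
‖u_3‖ = 3.5443, so q_3 = (0.0738, -0.8040, 0.5477, 0.2194).

Q = [[0.5547, -0.1121, 0.0738], [0.2774, -0.4933, -0.8040], [0.5547, -0.4036, 0.5477], [-0.5547, -0.7624, 0.2194]], R = [[3.6056, -1.1094, -2.4962], [0.0000, 3.4306, -1.0987], [0.0000, 0.0000, 3.5443]]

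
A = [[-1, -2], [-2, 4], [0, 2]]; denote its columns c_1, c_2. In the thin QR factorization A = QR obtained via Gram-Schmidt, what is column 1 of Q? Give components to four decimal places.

c_1 = (-1, -2, 0); ‖c_1‖ = 2.2361, so q_1 = (-0.4472, -0.8944, 0.0000).

q_1 = (-0.4472, -0.8944, 0.0000)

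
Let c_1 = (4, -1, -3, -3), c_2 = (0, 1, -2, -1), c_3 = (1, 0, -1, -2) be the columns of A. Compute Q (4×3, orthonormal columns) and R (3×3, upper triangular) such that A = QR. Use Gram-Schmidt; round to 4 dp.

Q = [[0.6761, -0.4477, -0.2717], [-0.1690, 0.6015, 0.0715], [-0.5071, -0.6435, 0.4576], [-0.5071, -0.1539, -0.8436]], R = [[5.9161, 1.3522, 2.1974], [0.0000, 2.0424, 0.5036], [0.0000, 0.0000, 0.9580]]

c_1 = (4, -1, -3, -3); ‖c_1‖ = 5.9161, so e_1 = (0.6761, -0.1690, -0.5071, -0.5071).
e_1·c_2 = 0.6761·0 + (-0.1690)·1 + (-0.5071)·(-2) + (-0.5071)·(-1) = 1.3522.
u_2 = c_2 − 1.3522·e_1 = (-0.9143, 1.2286, -1.3143, -0.3143).
‖u_2‖ = 2.0424, so e_2 = (-0.4477, 0.6015, -0.6435, -0.1539).
e_1·c_3 = 0.6761·1 + (-0.1690)·0 + (-0.5071)·(-1) + (-0.5071)·(-2) = 2.1974; e_2·c_3 = (-0.4477)·1 + 0.6015·0 + (-0.6435)·(-1) + (-0.1539)·(-2) = 0.5036.
u_3 = c_3 − 2.1974·e_1 − 0.5036·e_2 = (-0.2603, 0.0685, 0.4384, -0.8082).
‖u_3‖ = 0.9580, so e_3 = (-0.2717, 0.0715, 0.4576, -0.8436).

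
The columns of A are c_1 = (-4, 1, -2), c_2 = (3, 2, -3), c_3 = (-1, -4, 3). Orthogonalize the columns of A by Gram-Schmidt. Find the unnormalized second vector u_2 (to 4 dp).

u_2 = (2.2381, 2.1905, -3.3810)

c_1 = (-4, 1, -2); ‖c_1‖ = 4.5826, so e_1 = (-0.8729, 0.2182, -0.4364).
e_1·c_2 = (-0.8729)·3 + 0.2182·2 + (-0.4364)·(-3) = -0.8729.
u_2 = c_2 + 0.8729·e_1 = (2.2381, 2.1905, -3.3810).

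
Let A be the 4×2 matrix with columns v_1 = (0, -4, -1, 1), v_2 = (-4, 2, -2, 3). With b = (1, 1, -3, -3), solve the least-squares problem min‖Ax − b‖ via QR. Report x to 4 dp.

x = (-0.2513, -0.1744)

e_1 = v_1/‖v_1‖ = (0, -4, -1, 1)/4.2426 = (0.0000, -0.9428, -0.2357, 0.2357).
r_{12} = e_1·v_2 = -0.7071.
u_2 = v_2 + 0.7071·e_1 = (-4.0000, 1.3333, -2.1667, 3.1667).
‖u_2‖ = 5.7009, so e_2 = (-0.7016, 0.2339, -0.3801, 0.5555).
Qᵀb = (-0.9428, -0.9940).
Back-substitute: x_2 = -0.9940/5.7009 = -0.1744.
x_1 = (-0.9428 + 0.7071·(-0.1744))/4.2426 = -0.2513.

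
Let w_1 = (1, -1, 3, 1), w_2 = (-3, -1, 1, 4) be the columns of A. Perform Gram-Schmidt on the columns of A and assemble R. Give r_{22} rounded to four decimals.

w_1 = (1, -1, 3, 1); ‖w_1‖ = 3.4641, so q_1 = (0.2887, -0.2887, 0.8660, 0.2887).
q_1·w_2 = 0.2887·(-3) + (-0.2887)·(-1) + 0.8660·1 + 0.2887·4 = 1.4434.
u_2 = w_2 − 1.4434·q_1 = (-3.4167, -0.5833, -0.2500, 3.5833).
r_{22} = ‖u_2‖ = 4.9917.

r_{22} = 4.9917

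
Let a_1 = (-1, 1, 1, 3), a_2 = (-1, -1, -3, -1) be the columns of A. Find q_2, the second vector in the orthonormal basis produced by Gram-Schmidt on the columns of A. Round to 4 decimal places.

q_2 = (-0.5000, -0.1667, -0.8333, 0.1667)

a_1 = (-1, 1, 1, 3); ‖a_1‖ = 3.4641, so q_1 = (-0.2887, 0.2887, 0.2887, 0.8660).
q_1·a_2 = (-0.2887)·(-1) + 0.2887·(-1) + 0.2887·(-3) + 0.8660·(-1) = -1.7321.
u_2 = a_2 + 1.7321·q_1 = (-1.5000, -0.5000, -2.5000, 0.5000).
‖u_2‖ = 3.0000, so q_2 = (-0.5000, -0.1667, -0.8333, 0.1667).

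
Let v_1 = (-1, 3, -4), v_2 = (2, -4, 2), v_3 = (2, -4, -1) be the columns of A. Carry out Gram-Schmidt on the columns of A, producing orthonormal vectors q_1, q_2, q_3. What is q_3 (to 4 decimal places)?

q_1 = v_1/‖v_1‖ = (-1, 3, -4)/5.0990 = (-0.1961, 0.5883, -0.7845).
r_{12} = q_1·v_2 = -4.3146.
u_2 = v_2 + 4.3146·q_1 = (1.1538, -1.4615, -1.3846).
‖u_2‖ = 2.3205, so q_2 = (0.4972, -0.6298, -0.5967).
r_{13} = q_1·v_3 = -1.9612; r_{23} = q_2·v_3 = 4.1106.
u_3 = v_3 + 1.9612·q_1 − 4.1106·q_2 = (-0.4286, -0.2571, -0.0857).
‖u_3‖ = 0.5071, so q_3 = (-0.8452, -0.5071, -0.1690).

q_3 = (-0.8452, -0.5071, -0.1690)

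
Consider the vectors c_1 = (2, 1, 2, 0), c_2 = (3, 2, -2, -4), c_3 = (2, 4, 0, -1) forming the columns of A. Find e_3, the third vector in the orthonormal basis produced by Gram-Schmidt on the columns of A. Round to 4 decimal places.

e_3 = (-0.2810, 0.8908, -0.1644, 0.3168)

c_1 = (2, 1, 2, 0); ‖c_1‖ = 3.0000, so e_1 = (0.6667, 0.3333, 0.6667, 0.0000).
e_1·c_2 = 0.6667·3 + 0.3333·2 + 0.6667·(-2) + 0.0000·(-4) = 1.3333.
u_2 = c_2 − 1.3333·e_1 = (2.1111, 1.5556, -2.8889, -4.0000).
‖u_2‖ = 5.5877, so e_2 = (0.3778, 0.2784, -0.5170, -0.7159).
e_1·c_3 = 0.6667·2 + 0.3333·4 + 0.6667·0 + 0.0000·(-1) = 2.6667; e_2·c_3 = 0.3778·2 + 0.2784·4 + (-0.5170)·0 + (-0.7159)·(-1) = 2.5850.
u_3 = c_3 − 2.6667·e_1 − 2.5850·e_2 = (-0.7544, 2.3915, -0.4413, 0.8505).
‖u_3‖ = 2.6845, so e_3 = (-0.2810, 0.8908, -0.1644, 0.3168).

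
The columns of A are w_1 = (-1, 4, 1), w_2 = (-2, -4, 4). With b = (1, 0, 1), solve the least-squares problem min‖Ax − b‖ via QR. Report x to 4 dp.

x = (0.0365, 0.0657)

w_1 = (-1, 4, 1); ‖w_1‖ = 4.2426, so e_1 = (-0.2357, 0.9428, 0.2357).
e_1·w_2 = (-0.2357)·(-2) + 0.9428·(-4) + 0.2357·4 = -2.3570.
u_2 = w_2 + 2.3570·e_1 = (-2.5556, -1.7778, 4.5556).
‖u_2‖ = 5.5176, so e_2 = (-0.4632, -0.3222, 0.8256).
Qᵀb = (0.0000, 0.3625).
Back-substitute: x_2 = 0.3625/5.5176 = 0.0657.
x_1 = (0.0000 + 2.3570·0.0657)/4.2426 = 0.0365.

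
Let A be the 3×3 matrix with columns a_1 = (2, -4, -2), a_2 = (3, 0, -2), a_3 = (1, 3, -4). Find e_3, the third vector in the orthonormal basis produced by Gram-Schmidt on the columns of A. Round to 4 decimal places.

e_3 = (-0.5494, 0.1374, -0.8242)

a_1 = (2, -4, -2); ‖a_1‖ = 4.8990, so e_1 = (0.4082, -0.8165, -0.4082).
e_1·a_2 = 0.4082·3 + (-0.8165)·0 + (-0.4082)·(-2) = 2.0412.
u_2 = a_2 − 2.0412·e_1 = (2.1667, 1.6667, -1.1667).
‖u_2‖ = 2.9721, so e_2 = (0.7290, 0.5608, -0.3925).
e_1·a_3 = 0.4082·1 + (-0.8165)·3 + (-0.4082)·(-4) = -0.4082; e_2·a_3 = 0.7290·1 + 0.5608·3 + (-0.3925)·(-4) = 3.9815.
u_3 = a_3 + 0.4082·e_1 − 3.9815·e_2 = (-1.7358, 0.4340, -2.6038).
‖u_3‖ = 3.1593, so e_3 = (-0.5494, 0.1374, -0.8242).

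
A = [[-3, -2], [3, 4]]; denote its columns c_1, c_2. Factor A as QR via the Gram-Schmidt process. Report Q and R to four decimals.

c_1 = (-3, 3); ‖c_1‖ = 4.2426, so q_1 = (-0.7071, 0.7071).
q_1·c_2 = (-0.7071)·(-2) + 0.7071·4 = 4.2426.
u_2 = c_2 − 4.2426·q_1 = (1.0000, 1.0000).
‖u_2‖ = 1.4142, so q_2 = (0.7071, 0.7071).

Q = [[-0.7071, 0.7071], [0.7071, 0.7071]], R = [[4.2426, 4.2426], [0.0000, 1.4142]]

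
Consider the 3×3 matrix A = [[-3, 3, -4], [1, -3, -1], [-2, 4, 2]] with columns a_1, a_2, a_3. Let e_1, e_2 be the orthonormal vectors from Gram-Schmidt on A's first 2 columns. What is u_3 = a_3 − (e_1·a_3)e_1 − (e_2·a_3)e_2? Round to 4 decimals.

e_1 = a_1/‖a_1‖ = (-3, 1, -2)/3.7417 = (-0.8018, 0.2673, -0.5345).
r_{12} = e_1·a_2 = -5.3452.
u_2 = a_2 + 5.3452·e_1 = (-1.2857, -1.5714, 1.1429).
‖u_2‖ = 2.3299, so e_2 = (-0.5518, -0.6745, 0.4905).
r_{13} = e_1·a_3 = 1.8708; r_{23} = e_2·a_3 = 3.8628.
u_3 = a_3 − 1.8708·e_1 − 3.8628·e_2 = (-0.3684, 1.1053, 1.1053).

u_3 = (-0.3684, 1.1053, 1.1053)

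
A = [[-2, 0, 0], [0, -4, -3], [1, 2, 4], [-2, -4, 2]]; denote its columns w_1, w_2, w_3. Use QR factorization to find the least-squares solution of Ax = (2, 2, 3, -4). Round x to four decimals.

x = (0.3846, 0.3538, -0.2154)

w_1 = (-2, 0, 1, -2); ‖w_1‖ = 3.0000, so e_1 = (-0.6667, 0.0000, 0.3333, -0.6667).
e_1·w_2 = (-0.6667)·0 + 0.0000·(-4) + 0.3333·2 + (-0.6667)·(-4) = 3.3333.
u_2 = w_2 − 3.3333·e_1 = (2.2222, -4.0000, 0.8889, -1.7778).
‖u_2‖ = 4.9889, so e_2 = (0.4454, -0.8018, 0.1782, -0.3563).
e_1·w_3 = (-0.6667)·0 + 0.0000·(-3) + 0.3333·4 + (-0.6667)·2 = 0.0000; e_2·w_3 = 0.4454·0 + (-0.8018)·(-3) + 0.1782·4 + (-0.3563)·2 = 2.4054.
u_3 = w_3 + 0.0000·e_1 − 2.4054·e_2 = (-1.0714, -1.0714, 3.5714, 2.8571).
‖u_3‖ = 4.8181, so e_3 = (-0.2224, -0.2224, 0.7412, 0.5930).
Qᵀb = (2.3333, 1.2472, -1.0377).
Back-substitute: x_3 = -1.0377/4.8181 = -0.2154.
x_2 = (1.2472 − 2.4054·(-0.2154))/4.9889 = 0.3538.
x_1 = (2.3333 − 3.3333·0.3538 + 0.0000·(-0.2154))/3.0000 = 0.3846.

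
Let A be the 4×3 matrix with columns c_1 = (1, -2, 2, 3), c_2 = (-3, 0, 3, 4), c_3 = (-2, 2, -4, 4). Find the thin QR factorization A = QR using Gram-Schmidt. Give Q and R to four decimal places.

c_1 = (1, -2, 2, 3); ‖c_1‖ = 4.2426, so q_1 = (0.2357, -0.4714, 0.4714, 0.7071).
q_1·c_2 = 0.2357·(-3) + (-0.4714)·0 + 0.4714·3 + 0.7071·4 = 3.5355.
u_2 = c_2 − 3.5355·q_1 = (-3.8333, 1.6667, 1.3333, 1.5000).
‖u_2‖ = 4.6368, so q_2 = (-0.8267, 0.3594, 0.2876, 0.3235).
q_1·c_3 = 0.2357·(-2) + (-0.4714)·2 + 0.4714·(-4) + 0.7071·4 = -0.4714; q_2·c_3 = (-0.8267)·(-2) + 0.3594·2 + 0.2876·(-4) + 0.3235·4 = 2.5161.
u_3 = c_3 + 0.4714·q_1 − 2.5161·q_2 = (0.1912, 0.8734, -4.5013, 3.5194).
‖u_3‖ = 5.7833, so q_3 = (0.0331, 0.1510, -0.7783, 0.6085).

Q = [[0.2357, -0.8267, 0.0331], [-0.4714, 0.3594, 0.1510], [0.4714, 0.2876, -0.7783], [0.7071, 0.3235, 0.6085]], R = [[4.2426, 3.5355, -0.4714], [0.0000, 4.6368, 2.5161], [0.0000, 0.0000, 5.7833]]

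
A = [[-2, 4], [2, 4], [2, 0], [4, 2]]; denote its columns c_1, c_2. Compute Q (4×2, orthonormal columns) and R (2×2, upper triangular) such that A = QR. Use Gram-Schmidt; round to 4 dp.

e_1 = c_1/‖c_1‖ = (-2, 2, 2, 4)/5.2915 = (-0.3780, 0.3780, 0.3780, 0.7559).
r_{12} = e_1·c_2 = 1.5119.
u_2 = c_2 − 1.5119·e_1 = (4.5714, 3.4286, -0.5714, 0.8571).
‖u_2‖ = 5.8064, so e_2 = (0.7873, 0.5905, -0.0984, 0.1476).

Q = [[-0.3780, 0.7873], [0.3780, 0.5905], [0.3780, -0.0984], [0.7559, 0.1476]], R = [[5.2915, 1.5119], [0.0000, 5.8064]]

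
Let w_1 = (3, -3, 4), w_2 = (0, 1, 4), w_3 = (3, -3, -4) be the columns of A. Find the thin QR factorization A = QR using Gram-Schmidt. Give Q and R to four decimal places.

Q = [[0.5145, -0.3307, 0.7911], [-0.5145, 0.6190, 0.5934], [0.6860, 0.7123, -0.1483]], R = [[5.8310, 2.2295, 0.3430], [0.0000, 3.4683, -5.6986], [0.0000, 0.0000, 1.1867]]

w_1 = (3, -3, 4); ‖w_1‖ = 5.8310, so q_1 = (0.5145, -0.5145, 0.6860).
q_1·w_2 = 0.5145·0 + (-0.5145)·1 + 0.6860·4 = 2.2295.
u_2 = w_2 − 2.2295·q_1 = (-1.1471, 2.1471, 2.4706).
‖u_2‖ = 3.4683, so q_2 = (-0.3307, 0.6190, 0.7123).
q_1·w_3 = 0.5145·3 + (-0.5145)·(-3) + 0.6860·(-4) = 0.3430; q_2·w_3 = (-0.3307)·3 + 0.6190·(-3) + 0.7123·(-4) = -5.6986.
u_3 = w_3 − 0.3430·q_1 + 5.6986·q_2 = (0.9389, 0.7042, -0.1760).
‖u_3‖ = 1.1867, so q_3 = (0.7911, 0.5934, -0.1483).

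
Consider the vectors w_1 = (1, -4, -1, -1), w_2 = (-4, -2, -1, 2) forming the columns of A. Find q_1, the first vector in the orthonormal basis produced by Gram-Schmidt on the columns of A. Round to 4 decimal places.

q_1 = (0.2294, -0.9177, -0.2294, -0.2294)

w_1 = (1, -4, -1, -1); ‖w_1‖ = 4.3589, so q_1 = (0.2294, -0.9177, -0.2294, -0.2294).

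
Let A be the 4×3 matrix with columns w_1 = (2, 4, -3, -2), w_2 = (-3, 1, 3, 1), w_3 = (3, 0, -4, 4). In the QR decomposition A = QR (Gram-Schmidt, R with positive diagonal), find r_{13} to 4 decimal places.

r_{13} = 1.7408

q_1 = w_1/‖w_1‖ = (2, 4, -3, -2)/5.7446 = (0.3482, 0.6963, -0.5222, -0.3482).
r_{13} = q_1·w_3 = 1.7408.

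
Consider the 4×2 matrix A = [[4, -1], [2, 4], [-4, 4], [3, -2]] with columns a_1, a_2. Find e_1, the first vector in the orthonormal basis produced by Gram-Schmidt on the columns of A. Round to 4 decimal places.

a_1 = (4, 2, -4, 3); ‖a_1‖ = 6.7082, so e_1 = (0.5963, 0.2981, -0.5963, 0.4472).

e_1 = (0.5963, 0.2981, -0.5963, 0.4472)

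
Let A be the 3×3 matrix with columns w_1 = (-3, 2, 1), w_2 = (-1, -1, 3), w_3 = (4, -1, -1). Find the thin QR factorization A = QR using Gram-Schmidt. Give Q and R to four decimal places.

Q = [[-0.8018, -0.0455, 0.5959], [0.5345, -0.5005, 0.6810], [0.2673, 0.8645, 0.4256]], R = [[3.7417, 1.0690, -4.0089], [0.0000, 3.1396, -0.5460], [0.0000, 0.0000, 1.2769]]

q_1 = w_1/‖w_1‖ = (-3, 2, 1)/3.7417 = (-0.8018, 0.5345, 0.2673).
r_{12} = q_1·w_2 = 1.0690.
u_2 = w_2 − 1.0690·q_1 = (-0.1429, -1.5714, 2.7143).
‖u_2‖ = 3.1396, so q_2 = (-0.0455, -0.5005, 0.8645).
r_{13} = q_1·w_3 = -4.0089; r_{23} = q_2·w_3 = -0.5460.
u_3 = w_3 + 4.0089·q_1 + 0.5460·q_2 = (0.7609, 0.8696, 0.5435).
‖u_3‖ = 1.2769, so q_3 = (0.5959, 0.6810, 0.4256).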